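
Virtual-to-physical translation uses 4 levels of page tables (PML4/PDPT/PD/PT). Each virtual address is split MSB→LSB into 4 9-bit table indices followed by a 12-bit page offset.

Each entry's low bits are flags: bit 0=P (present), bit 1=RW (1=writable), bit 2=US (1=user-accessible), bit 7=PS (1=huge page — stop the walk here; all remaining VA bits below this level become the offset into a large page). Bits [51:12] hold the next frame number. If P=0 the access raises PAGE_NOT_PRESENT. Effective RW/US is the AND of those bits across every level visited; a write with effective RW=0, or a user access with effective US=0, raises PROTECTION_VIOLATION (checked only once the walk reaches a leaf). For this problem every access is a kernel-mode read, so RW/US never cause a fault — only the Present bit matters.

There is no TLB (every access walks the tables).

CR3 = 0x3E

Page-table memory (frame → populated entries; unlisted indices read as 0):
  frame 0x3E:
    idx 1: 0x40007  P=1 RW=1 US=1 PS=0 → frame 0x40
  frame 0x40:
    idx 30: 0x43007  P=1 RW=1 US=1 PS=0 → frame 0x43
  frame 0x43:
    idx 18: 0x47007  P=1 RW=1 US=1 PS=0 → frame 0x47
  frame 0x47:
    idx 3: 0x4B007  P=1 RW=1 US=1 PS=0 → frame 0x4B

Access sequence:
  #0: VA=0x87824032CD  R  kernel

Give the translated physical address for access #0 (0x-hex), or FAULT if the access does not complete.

Per-access translation:
#0 VA=0x87824032CD (r,kernel):
  L0 @0x3E[1] → 0x40007  P=1,RW=1,US=1,PS=0
  L1 @0x40[30] → 0x43007  P=1,RW=1,US=1,PS=0
  L2 @0x43[18] → 0x47007  P=1,RW=1,US=1,PS=0
  L3 @0x47[3] → 0x4B007  P=1,RW=1,US=1,PS=0
  ⇒ phys 0x4B2CD  [4 reads]

Access #0 PA: 0x4B2CD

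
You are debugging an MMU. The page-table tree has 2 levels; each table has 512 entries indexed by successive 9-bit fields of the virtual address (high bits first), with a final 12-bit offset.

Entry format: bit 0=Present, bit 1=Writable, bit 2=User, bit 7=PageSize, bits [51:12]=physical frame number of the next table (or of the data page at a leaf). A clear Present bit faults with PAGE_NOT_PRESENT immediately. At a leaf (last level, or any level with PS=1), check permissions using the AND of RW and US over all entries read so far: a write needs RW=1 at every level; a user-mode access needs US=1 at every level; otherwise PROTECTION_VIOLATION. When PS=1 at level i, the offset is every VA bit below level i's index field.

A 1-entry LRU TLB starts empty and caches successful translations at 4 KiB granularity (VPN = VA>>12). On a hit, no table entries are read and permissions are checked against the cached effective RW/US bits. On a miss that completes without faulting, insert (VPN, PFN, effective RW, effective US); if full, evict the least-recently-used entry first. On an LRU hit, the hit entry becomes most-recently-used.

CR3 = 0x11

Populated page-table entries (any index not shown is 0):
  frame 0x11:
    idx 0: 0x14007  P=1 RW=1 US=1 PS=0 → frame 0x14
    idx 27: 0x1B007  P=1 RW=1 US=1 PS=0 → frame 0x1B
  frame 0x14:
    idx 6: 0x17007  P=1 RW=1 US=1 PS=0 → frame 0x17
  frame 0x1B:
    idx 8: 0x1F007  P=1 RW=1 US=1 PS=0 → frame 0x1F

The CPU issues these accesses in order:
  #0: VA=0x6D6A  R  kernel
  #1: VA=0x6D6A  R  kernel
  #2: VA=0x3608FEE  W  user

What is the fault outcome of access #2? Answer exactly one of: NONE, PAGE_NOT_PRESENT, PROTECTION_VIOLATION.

Walk each access:
#0 VA=0x6D6A (r,kernel):
  lvl0: tbl 0x11, slot 0 ⇒ 0x14007 (P1/RW1/US1/PS0)
  lvl1: tbl 0x14, slot 6 ⇒ 0x17007 (P1/RW1/US1/PS0)
  → PA=0x17D6A  (2 entries read)
#1 VA=0x6D6A (r,kernel):
  TLB hit vpn=0x6 → PA=0x17D6A
#2 VA=0x3608FEE (w,user):
  lvl0: tbl 0x11, slot 27 ⇒ 0x1B007 (P1/RW1/US1/PS0)
  lvl1: tbl 0x1B, slot 8 ⇒ 0x1F007 (P1/RW1/US1/PS0)
  → PA=0x1FFEE  (2 entries read)

Access #2 fault: NONE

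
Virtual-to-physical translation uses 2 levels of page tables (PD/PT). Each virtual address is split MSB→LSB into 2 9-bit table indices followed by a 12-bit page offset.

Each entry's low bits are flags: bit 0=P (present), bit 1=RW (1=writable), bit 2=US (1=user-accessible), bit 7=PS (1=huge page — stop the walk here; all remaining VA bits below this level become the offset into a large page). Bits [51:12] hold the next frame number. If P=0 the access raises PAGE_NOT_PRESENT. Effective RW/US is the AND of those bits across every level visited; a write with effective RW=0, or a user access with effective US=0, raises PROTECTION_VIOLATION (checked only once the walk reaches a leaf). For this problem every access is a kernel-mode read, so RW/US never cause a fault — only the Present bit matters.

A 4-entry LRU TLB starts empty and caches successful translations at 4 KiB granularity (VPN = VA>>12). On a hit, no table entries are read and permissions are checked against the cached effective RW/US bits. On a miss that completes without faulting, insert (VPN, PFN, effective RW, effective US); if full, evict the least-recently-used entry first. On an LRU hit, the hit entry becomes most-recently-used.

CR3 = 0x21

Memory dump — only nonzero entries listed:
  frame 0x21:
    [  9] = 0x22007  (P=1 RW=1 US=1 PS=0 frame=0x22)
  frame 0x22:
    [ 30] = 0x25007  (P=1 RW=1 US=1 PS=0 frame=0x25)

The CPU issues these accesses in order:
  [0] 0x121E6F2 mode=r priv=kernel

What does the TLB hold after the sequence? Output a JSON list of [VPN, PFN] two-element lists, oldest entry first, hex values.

Trace:
#0 VA=0x121E6F2 (r,kernel):
  [0] read 0x21 idx=9: raw=0x22007 flags P=1 W=1 U=1 S=0
  [1] read 0x22 idx=30: raw=0x25007 flags P=1 W=1 U=1 S=0
  ⇒ phys 0x256F2  [2 reads]

TLB: [["0x121E", "0x25"]]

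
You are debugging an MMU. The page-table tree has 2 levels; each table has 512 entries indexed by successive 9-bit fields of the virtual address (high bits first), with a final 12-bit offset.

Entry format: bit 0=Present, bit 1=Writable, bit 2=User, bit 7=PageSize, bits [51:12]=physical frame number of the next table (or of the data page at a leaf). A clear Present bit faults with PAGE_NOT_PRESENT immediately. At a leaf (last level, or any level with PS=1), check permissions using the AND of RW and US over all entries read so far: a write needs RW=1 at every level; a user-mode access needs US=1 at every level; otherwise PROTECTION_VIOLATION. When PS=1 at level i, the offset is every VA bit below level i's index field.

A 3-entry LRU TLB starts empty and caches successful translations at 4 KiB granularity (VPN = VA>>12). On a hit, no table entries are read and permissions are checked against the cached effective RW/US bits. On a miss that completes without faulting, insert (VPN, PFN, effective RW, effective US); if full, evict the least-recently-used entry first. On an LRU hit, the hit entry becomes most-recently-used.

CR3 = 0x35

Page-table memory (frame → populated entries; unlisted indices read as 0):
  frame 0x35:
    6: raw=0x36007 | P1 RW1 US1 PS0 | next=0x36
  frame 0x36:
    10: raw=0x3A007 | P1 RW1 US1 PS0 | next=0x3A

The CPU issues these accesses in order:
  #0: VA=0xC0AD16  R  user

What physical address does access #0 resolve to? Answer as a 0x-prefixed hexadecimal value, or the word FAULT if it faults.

Walk each access:
#0 VA=0xC0AD16 (r,user):
  [0] read 0x35 idx=6: raw=0x36007 flags P=1 W=1 U=1 S=0
  [1] read 0x36 idx=10: raw=0x3A007 flags P=1 W=1 U=1 S=0
  ✓ 0x3AD16  — 2 lookups

Access #0 PA: 0x3AD16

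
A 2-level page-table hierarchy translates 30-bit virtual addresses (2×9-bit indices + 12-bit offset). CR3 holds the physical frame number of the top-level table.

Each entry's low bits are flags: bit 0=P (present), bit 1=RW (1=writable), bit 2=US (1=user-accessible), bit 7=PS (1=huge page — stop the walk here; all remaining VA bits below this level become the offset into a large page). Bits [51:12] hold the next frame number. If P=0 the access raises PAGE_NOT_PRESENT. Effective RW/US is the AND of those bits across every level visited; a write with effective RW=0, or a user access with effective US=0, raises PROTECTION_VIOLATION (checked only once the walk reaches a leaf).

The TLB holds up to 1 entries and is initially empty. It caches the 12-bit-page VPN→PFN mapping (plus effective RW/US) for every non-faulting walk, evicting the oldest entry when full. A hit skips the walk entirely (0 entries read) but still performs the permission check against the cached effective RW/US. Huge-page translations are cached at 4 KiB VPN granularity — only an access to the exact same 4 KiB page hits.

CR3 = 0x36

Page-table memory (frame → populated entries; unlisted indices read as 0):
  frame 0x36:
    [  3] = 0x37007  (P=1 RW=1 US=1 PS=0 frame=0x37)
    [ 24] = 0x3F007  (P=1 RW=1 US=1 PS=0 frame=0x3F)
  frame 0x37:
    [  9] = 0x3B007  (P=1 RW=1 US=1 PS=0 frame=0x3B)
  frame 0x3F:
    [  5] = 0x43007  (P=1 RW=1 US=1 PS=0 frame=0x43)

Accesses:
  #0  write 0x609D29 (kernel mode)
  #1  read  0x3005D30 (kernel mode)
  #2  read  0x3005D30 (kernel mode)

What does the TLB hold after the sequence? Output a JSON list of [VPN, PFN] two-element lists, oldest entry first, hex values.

Trace:
#0 VA=0x609D29 (w,kernel):
  L0: frame=0x36 idx=3 entry=0x37007 [P=1 RW=1 US=1 PS=0]
  L1: frame=0x37 idx=9 entry=0x3B007 [P=1 RW=1 US=1 PS=0]
  → PA=0x3BD29  (2 entries read)
#1 VA=0x3005D30 (r,kernel):
  L0: frame=0x36 idx=24 entry=0x3F007 [P=1 RW=1 US=1 PS=0]
  L1: frame=0x3F idx=5 entry=0x43007 [P=1 RW=1 US=1 PS=0]
  → PA=0x43D30  (2 entries read)
#2 VA=0x3005D30 (r,kernel):
  TLB hit vpn=0x3005 → PA=0x43D30

TLB: [["0x3005", "0x43"]]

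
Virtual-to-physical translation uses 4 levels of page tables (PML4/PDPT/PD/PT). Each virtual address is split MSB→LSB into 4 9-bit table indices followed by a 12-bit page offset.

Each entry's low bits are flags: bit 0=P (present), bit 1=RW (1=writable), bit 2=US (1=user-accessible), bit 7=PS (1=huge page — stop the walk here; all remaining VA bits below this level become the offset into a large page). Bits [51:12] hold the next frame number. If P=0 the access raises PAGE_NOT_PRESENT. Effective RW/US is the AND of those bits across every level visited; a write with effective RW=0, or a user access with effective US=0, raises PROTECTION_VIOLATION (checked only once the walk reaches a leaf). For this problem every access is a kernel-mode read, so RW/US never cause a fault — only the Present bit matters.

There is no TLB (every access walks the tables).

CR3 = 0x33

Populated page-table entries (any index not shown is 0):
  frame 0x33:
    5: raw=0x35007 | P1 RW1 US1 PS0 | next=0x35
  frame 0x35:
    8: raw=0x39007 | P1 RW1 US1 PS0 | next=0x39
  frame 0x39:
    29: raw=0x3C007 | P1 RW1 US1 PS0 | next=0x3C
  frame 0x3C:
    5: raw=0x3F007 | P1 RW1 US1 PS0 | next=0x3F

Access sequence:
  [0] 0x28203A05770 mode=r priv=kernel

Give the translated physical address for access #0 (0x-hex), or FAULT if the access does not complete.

Walk each access:
#0 VA=0x28203A05770 (r,kernel):
  L0 @0x33[5] → 0x35007  P=1,RW=1,US=1,PS=0
  L1 @0x35[8] → 0x39007  P=1,RW=1,US=1,PS=0
  L2 @0x39[29] → 0x3C007  P=1,RW=1,US=1,PS=0
  L3 @0x3C[5] → 0x3F007  P=1,RW=1,US=1,PS=0
  → PA=0x3F770  (4 entries read)

Access #0 PA: 0x3F770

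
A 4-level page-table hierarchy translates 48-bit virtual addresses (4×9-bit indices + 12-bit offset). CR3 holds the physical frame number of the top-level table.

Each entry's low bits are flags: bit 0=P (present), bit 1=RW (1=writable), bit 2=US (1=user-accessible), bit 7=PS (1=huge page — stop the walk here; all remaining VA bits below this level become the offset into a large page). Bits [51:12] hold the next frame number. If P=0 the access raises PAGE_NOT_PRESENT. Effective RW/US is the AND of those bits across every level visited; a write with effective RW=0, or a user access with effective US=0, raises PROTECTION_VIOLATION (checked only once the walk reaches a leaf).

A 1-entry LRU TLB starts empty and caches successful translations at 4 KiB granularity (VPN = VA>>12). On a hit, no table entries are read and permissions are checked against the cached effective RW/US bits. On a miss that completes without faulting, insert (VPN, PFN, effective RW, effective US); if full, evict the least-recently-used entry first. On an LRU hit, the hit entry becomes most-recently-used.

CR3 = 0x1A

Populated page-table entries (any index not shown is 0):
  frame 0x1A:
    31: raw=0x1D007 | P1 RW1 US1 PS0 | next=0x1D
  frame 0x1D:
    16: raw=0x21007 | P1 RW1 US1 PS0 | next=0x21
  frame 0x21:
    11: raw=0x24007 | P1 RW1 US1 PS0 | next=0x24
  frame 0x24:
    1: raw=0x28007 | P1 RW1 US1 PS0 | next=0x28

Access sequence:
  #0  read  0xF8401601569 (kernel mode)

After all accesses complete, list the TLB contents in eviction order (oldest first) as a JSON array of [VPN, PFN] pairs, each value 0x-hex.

Walk each access:
#0 VA=0xF8401601569 (r,kernel):
  L0: frame=0x1A idx=31 entry=0x1D007 [P=1 RW=1 US=1 PS=0]
  L1: frame=0x1D idx=16 entry=0x21007 [P=1 RW=1 US=1 PS=0]
  L2: frame=0x21 idx=11 entry=0x24007 [P=1 RW=1 US=1 PS=0]
  L3: frame=0x24 idx=1 entry=0x28007 [P=1 RW=1 US=1 PS=0]
  → PA=0x28569  (4 entries read)

TLB: [["0xF8401601", "0x28"]]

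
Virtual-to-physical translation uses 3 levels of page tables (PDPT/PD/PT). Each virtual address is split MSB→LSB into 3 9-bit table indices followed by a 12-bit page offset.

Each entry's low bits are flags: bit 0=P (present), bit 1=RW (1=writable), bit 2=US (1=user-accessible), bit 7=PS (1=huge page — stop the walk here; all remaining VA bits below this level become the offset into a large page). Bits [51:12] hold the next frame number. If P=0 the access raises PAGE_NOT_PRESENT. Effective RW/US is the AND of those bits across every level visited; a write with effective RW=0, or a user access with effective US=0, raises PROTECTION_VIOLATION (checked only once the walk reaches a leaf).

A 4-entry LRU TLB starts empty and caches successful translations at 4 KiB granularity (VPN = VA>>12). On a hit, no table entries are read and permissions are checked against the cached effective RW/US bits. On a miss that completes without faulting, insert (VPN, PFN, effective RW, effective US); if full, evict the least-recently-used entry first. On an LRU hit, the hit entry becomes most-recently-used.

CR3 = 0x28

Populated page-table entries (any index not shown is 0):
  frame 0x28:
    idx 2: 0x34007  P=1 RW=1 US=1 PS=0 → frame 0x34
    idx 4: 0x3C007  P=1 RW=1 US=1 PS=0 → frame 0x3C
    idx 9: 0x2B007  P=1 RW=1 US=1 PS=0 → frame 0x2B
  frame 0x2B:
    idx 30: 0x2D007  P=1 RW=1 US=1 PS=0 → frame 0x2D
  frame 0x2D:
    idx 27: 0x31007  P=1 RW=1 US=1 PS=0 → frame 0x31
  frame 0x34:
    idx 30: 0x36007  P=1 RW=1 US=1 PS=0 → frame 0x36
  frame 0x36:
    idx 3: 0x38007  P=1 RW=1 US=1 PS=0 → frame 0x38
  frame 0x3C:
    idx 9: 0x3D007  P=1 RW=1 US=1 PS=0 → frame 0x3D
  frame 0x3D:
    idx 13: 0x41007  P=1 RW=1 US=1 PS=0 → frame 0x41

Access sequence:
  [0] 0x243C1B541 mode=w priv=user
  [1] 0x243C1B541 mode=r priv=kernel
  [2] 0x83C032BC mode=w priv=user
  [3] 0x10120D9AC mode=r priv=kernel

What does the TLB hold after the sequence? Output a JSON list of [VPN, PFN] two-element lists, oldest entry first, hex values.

Trace:
#0 VA=0x243C1B541 (w,user):
  [0] read 0x28 idx=9: raw=0x2B007 flags P=1 W=1 U=1 S=0
  [1] read 0x2B idx=30: raw=0x2D007 flags P=1 W=1 U=1 S=0
  [2] read 0x2D idx=27: raw=0x31007 flags P=1 W=1 U=1 S=0
  ⇒ phys 0x31541  [3 reads]
#1 VA=0x243C1B541 (r,kernel):
  TLB hit vpn=0x243C1B → PA=0x31541
#2 VA=0x83C032BC (w,user):
  [0] read 0x28 idx=2: raw=0x34007 flags P=1 W=1 U=1 S=0
  [1] read 0x34 idx=30: raw=0x36007 flags P=1 W=1 U=1 S=0
  [2] read 0x36 idx=3: raw=0x38007 flags P=1 W=1 U=1 S=0
  ⇒ phys 0x382BC  [3 reads]
#3 VA=0x10120D9AC (r,kernel):
  [0] read 0x28 idx=4: raw=0x3C007 flags P=1 W=1 U=1 S=0
  [1] read 0x3C idx=9: raw=0x3D007 flags P=1 W=1 U=1 S=0
  [2] read 0x3D idx=13: raw=0x41007 flags P=1 W=1 U=1 S=0
  ⇒ phys 0x419AC  [3 reads]

TLB: [["0x243C1B", "0x31"], ["0x83C03", "0x38"], ["0x10120D", "0x41"]]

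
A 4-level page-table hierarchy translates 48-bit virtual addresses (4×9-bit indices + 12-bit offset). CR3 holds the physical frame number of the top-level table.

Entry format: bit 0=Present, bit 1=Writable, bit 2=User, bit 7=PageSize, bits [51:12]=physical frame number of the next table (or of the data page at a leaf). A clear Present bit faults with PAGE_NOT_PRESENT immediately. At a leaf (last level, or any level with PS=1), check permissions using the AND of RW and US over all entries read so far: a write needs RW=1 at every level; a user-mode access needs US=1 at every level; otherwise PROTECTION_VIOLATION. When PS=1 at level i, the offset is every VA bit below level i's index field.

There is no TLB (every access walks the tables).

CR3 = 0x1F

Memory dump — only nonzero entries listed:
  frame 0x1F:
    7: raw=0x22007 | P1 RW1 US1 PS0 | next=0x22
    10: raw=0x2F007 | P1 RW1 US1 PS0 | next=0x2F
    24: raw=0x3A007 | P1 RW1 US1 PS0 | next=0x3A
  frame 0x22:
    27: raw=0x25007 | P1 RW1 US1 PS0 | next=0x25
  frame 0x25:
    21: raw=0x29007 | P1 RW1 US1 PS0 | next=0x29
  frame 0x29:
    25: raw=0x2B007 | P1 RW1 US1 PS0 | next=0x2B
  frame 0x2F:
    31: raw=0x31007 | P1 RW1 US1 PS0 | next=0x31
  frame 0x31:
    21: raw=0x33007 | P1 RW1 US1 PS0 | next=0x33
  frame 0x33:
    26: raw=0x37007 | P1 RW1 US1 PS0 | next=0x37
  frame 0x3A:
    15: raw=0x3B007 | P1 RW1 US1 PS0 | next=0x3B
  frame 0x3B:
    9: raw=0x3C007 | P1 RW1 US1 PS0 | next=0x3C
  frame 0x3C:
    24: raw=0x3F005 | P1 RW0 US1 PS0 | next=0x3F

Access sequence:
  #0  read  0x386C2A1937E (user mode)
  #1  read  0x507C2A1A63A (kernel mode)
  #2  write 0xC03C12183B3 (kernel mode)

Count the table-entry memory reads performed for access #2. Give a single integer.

Walk each access:
#0 VA=0x386C2A1937E (r,user):
  [0] read 0x1F idx=7: raw=0x22007 flags P=1 W=1 U=1 S=0
  [1] read 0x22 idx=27: raw=0x25007 flags P=1 W=1 U=1 S=0
  [2] read 0x25 idx=21: raw=0x29007 flags P=1 W=1 U=1 S=0
  [3] read 0x29 idx=25: raw=0x2B007 flags P=1 W=1 U=1 S=0
  ✓ 0x2B37E  — 4 lookups
#1 VA=0x507C2A1A63A (r,kernel):
  [0] read 0x1F idx=10: raw=0x2F007 flags P=1 W=1 U=1 S=0
  [1] read 0x2F idx=31: raw=0x31007 flags P=1 W=1 U=1 S=0
  [2] read 0x31 idx=21: raw=0x33007 flags P=1 W=1 U=1 S=0
  [3] read 0x33 idx=26: raw=0x37007 flags P=1 W=1 U=1 S=0
  ✓ 0x3763A  — 4 lookups
#2 VA=0xC03C12183B3 (w,kernel):
  [0] read 0x1F idx=24: raw=0x3A007 flags P=1 W=1 U=1 S=0
  [1] read 0x3A idx=15: raw=0x3B007 flags P=1 W=1 U=1 S=0
  [2] read 0x3B idx=9: raw=0x3C007 flags P=1 W=1 U=1 S=0
  [3] read 0x3C idx=24: raw=0x3F005 flags P=1 W=0 U=1 S=0
  ✗ PROTECTION_VIOLATION  [4 reads]

Entries read for #2: 4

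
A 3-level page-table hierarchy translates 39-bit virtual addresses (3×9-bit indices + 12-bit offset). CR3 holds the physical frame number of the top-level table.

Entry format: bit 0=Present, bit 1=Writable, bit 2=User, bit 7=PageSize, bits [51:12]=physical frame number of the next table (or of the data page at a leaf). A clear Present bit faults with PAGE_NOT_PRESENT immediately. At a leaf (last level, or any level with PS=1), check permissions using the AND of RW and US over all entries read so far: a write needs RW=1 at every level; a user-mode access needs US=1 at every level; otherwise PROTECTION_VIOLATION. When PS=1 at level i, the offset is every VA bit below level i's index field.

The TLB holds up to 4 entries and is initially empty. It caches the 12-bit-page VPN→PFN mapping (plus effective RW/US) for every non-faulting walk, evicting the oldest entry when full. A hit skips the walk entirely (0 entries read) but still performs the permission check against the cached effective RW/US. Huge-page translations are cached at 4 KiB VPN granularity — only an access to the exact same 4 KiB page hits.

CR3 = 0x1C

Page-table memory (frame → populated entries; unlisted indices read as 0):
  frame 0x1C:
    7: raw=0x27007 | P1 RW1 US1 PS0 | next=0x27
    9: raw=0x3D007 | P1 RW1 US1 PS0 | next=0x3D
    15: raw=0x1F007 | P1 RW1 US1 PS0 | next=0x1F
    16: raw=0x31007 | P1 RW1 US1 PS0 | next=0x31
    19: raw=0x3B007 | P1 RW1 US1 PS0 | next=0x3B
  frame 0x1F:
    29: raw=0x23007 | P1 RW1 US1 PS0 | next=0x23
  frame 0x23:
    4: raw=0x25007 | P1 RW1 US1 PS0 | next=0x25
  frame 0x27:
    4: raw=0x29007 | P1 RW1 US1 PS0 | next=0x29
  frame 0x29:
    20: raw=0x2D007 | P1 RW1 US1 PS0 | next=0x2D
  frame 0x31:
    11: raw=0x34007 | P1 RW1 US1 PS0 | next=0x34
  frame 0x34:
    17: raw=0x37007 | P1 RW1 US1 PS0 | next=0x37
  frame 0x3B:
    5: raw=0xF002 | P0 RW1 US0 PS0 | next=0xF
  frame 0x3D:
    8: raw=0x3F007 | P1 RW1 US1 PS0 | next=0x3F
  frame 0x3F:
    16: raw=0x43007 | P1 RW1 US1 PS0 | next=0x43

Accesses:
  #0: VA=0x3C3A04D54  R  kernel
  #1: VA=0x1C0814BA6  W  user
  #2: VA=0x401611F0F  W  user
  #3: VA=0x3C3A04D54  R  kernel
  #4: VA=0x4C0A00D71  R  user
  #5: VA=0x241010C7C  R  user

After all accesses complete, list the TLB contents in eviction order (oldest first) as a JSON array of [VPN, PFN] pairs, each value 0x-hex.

Per-access translation:
#0 VA=0x3C3A04D54 (r,kernel):
  L0: frame=0x1C idx=15 entry=0x1F007 [P=1 RW=1 US=1 PS=0]
  L1: frame=0x1F idx=29 entry=0x23007 [P=1 RW=1 US=1 PS=0]
  L2: frame=0x23 idx=4 entry=0x25007 [P=1 RW=1 US=1 PS=0]
  ⇒ phys 0x25D54  [3 reads]
#1 VA=0x1C0814BA6 (w,user):
  L0: frame=0x1C idx=7 entry=0x27007 [P=1 RW=1 US=1 PS=0]
  L1: frame=0x27 idx=4 entry=0x29007 [P=1 RW=1 US=1 PS=0]
  L2: frame=0x29 idx=20 entry=0x2D007 [P=1 RW=1 US=1 PS=0]
  ⇒ phys 0x2DBA6  [3 reads]
#2 VA=0x401611F0F (w,user):
  L0: frame=0x1C idx=16 entry=0x31007 [P=1 RW=1 US=1 PS=0]
  L1: frame=0x31 idx=11 entry=0x34007 [P=1 RW=1 US=1 PS=0]
  L2: frame=0x34 idx=17 entry=0x37007 [P=1 RW=1 US=1 PS=0]
  ⇒ phys 0x37F0F  [3 reads]
#3 VA=0x3C3A04D54 (r,kernel):
  TLB hit vpn=0x3C3A04 → PA=0x25D54
#4 VA=0x4C0A00D71 (r,user):
  L0: frame=0x1C idx=19 entry=0x3B007 [P=1 RW=1 US=1 PS=0]
  L1: frame=0x3B idx=5 entry=0xF002 [P=0 RW=1 US=0 PS=0]
  → PAGE_NOT_PRESENT  (2 entries read)
#5 VA=0x241010C7C (r,user):
  L0: frame=0x1C idx=9 entry=0x3D007 [P=1 RW=1 US=1 PS=0]
  L1: frame=0x3D idx=8 entry=0x3F007 [P=1 RW=1 US=1 PS=0]
  L2: frame=0x3F idx=16 entry=0x43007 [P=1 RW=1 US=1 PS=0]
  ⇒ phys 0x43C7C  [3 reads]

TLB: [["0x3C3A04", "0x25"], ["0x1C0814", "0x2D"], ["0x401611", "0x37"], ["0x241010", "0x43"]]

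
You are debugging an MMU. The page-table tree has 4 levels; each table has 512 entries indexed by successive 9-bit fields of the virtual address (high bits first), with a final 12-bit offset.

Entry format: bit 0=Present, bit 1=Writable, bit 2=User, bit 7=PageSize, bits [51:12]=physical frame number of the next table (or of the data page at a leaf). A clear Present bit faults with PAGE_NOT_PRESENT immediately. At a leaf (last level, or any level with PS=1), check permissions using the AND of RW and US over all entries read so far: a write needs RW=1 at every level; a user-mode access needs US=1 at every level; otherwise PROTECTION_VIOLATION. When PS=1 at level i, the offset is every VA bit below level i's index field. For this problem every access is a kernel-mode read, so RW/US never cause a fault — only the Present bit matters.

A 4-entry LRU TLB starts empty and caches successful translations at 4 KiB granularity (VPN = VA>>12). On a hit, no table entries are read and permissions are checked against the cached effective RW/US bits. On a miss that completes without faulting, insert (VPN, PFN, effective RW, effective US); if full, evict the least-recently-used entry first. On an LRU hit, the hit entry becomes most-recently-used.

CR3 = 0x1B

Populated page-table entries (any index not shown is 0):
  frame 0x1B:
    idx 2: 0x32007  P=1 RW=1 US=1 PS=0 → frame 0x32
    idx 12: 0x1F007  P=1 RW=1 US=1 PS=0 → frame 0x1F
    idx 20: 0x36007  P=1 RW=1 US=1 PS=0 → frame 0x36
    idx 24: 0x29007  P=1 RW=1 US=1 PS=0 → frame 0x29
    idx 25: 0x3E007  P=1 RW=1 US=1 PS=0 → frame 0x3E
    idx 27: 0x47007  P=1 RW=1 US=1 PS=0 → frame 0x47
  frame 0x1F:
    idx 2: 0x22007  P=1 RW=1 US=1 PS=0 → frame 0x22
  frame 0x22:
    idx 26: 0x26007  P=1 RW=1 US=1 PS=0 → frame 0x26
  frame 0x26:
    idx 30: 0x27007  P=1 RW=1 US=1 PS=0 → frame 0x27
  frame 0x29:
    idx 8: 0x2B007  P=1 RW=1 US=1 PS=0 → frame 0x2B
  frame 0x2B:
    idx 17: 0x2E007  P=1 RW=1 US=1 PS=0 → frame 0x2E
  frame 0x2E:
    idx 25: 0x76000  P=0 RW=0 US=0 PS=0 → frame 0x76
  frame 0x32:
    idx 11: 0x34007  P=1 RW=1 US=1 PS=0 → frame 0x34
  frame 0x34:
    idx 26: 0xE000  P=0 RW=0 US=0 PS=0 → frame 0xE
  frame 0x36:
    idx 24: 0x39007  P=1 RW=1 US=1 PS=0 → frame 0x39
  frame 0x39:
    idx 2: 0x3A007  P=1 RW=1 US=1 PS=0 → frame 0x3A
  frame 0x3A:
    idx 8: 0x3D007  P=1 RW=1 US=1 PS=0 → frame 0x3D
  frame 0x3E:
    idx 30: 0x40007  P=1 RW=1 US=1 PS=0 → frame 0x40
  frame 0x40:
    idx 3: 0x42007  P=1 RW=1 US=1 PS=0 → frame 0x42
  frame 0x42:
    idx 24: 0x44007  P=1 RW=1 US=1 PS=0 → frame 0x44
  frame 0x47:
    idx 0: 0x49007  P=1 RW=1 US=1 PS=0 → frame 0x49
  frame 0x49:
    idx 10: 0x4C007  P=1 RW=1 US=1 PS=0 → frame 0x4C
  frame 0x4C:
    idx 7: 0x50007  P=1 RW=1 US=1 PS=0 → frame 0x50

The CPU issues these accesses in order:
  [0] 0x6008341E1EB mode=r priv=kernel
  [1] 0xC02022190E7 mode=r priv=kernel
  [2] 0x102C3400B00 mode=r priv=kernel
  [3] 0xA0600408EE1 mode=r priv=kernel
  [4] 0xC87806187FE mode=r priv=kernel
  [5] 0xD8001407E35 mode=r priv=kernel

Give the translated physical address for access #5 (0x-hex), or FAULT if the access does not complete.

Trace:
#0 VA=0x6008341E1EB (r,kernel):
  L0 @0x1B[12] → 0x1F007  P=1,RW=1,US=1,PS=0
  L1 @0x1F[2] → 0x22007  P=1,RW=1,US=1,PS=0
  L2 @0x22[26] → 0x26007  P=1,RW=1,US=1,PS=0
  L3 @0x26[30] → 0x27007  P=1,RW=1,US=1,PS=0
  → PA=0x271EB  (4 entries read)
#1 VA=0xC02022190E7 (r,kernel):
  L0 @0x1B[24] → 0x29007  P=1,RW=1,US=1,PS=0
  L1 @0x29[8] → 0x2B007  P=1,RW=1,US=1,PS=0
  L2 @0x2B[17] → 0x2E007  P=1,RW=1,US=1,PS=0
  L3 @0x2E[25] → 0x76000  P=0,RW=0,US=0,PS=0
  ⇒ fault: PAGE_NOT_PRESENT  — 4 lookups
#2 VA=0x102C3400B00 (r,kernel):
  L0 @0x1B[2] → 0x32007  P=1,RW=1,US=1,PS=0
  L1 @0x32[11] → 0x34007  P=1,RW=1,US=1,PS=0
  L2 @0x34[26] → 0xE000  P=0,RW=0,US=0,PS=0
  ⇒ fault: PAGE_NOT_PRESENT  — 3 lookups
#3 VA=0xA0600408EE1 (r,kernel):
  L0 @0x1B[20] → 0x36007  P=1,RW=1,US=1,PS=0
  L1 @0x36[24] → 0x39007  P=1,RW=1,US=1,PS=0
  L2 @0x39[2] → 0x3A007  P=1,RW=1,US=1,PS=0
  L3 @0x3A[8] → 0x3D007  P=1,RW=1,US=1,PS=0
  → PA=0x3DEE1  (4 entries read)
#4 VA=0xC87806187FE (r,kernel):
  L0 @0x1B[25] → 0x3E007  P=1,RW=1,US=1,PS=0
  L1 @0x3E[30] → 0x40007  P=1,RW=1,US=1,PS=0
  L2 @0x40[3] → 0x42007  P=1,RW=1,US=1,PS=0
  L3 @0x42[24] → 0x44007  P=1,RW=1,US=1,PS=0
  → PA=0x447FE  (4 entries read)
#5 VA=0xD8001407E35 (r,kernel):
  L0 @0x1B[27] → 0x47007  P=1,RW=1,US=1,PS=0
  L1 @0x47[0] → 0x49007  P=1,RW=1,US=1,PS=0
  L2 @0x49[10] → 0x4C007  P=1,RW=1,US=1,PS=0
  L3 @0x4C[7] → 0x50007  P=1,RW=1,US=1,PS=0
  → PA=0x50E35  (4 entries read)

Access #5 PA: 0x50E35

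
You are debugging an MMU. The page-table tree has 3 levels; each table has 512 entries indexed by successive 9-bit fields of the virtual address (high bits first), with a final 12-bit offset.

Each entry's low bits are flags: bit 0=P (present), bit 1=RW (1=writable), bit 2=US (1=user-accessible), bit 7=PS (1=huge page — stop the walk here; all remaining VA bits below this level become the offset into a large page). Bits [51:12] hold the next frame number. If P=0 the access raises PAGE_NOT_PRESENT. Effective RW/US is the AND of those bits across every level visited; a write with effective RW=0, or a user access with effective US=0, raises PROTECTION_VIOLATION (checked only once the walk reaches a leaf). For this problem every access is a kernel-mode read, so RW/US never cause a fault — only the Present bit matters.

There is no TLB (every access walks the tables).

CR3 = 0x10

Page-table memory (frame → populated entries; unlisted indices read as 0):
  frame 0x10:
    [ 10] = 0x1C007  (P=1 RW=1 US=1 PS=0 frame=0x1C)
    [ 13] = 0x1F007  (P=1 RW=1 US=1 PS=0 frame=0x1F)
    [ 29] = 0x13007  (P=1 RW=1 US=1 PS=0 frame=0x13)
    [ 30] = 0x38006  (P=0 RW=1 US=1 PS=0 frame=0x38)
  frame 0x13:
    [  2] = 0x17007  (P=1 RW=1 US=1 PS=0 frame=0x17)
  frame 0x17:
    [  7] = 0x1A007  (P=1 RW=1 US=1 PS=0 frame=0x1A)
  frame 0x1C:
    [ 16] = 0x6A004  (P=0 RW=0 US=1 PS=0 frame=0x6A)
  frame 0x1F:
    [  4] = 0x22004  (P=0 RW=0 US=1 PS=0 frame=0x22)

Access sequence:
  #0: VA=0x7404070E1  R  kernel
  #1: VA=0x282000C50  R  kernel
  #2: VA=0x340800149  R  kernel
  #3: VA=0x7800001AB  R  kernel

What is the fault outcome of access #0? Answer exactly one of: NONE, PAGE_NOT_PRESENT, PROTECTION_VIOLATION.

Per-access translation:
#0 VA=0x7404070E1 (r,kernel):
  L0: frame=0x10 idx=29 entry=0x13007 [P=1 RW=1 US=1 PS=0]
  L1: frame=0x13 idx=2 entry=0x17007 [P=1 RW=1 US=1 PS=0]
  L2: frame=0x17 idx=7 entry=0x1A007 [P=1 RW=1 US=1 PS=0]
  ⇒ phys 0x1A0E1  [3 reads]
#1 VA=0x282000C50 (r,kernel):
  L0: frame=0x10 idx=10 entry=0x1C007 [P=1 RW=1 US=1 PS=0]
  L1: frame=0x1C idx=16 entry=0x6A004 [P=0 RW=0 US=1 PS=0]
  ⇒ fault: PAGE_NOT_PRESENT  — 2 lookups
#2 VA=0x340800149 (r,kernel):
  L0: frame=0x10 idx=13 entry=0x1F007 [P=1 RW=1 US=1 PS=0]
  L1: frame=0x1F idx=4 entry=0x22004 [P=0 RW=0 US=1 PS=0]
  ⇒ fault: PAGE_NOT_PRESENT  — 2 lookups
#3 VA=0x7800001AB (r,kernel):
  L0: frame=0x10 idx=30 entry=0x38006 [P=0 RW=1 US=1 PS=0]
  ⇒ fault: PAGE_NOT_PRESENT  — 1 lookups

Access #0 fault: NONE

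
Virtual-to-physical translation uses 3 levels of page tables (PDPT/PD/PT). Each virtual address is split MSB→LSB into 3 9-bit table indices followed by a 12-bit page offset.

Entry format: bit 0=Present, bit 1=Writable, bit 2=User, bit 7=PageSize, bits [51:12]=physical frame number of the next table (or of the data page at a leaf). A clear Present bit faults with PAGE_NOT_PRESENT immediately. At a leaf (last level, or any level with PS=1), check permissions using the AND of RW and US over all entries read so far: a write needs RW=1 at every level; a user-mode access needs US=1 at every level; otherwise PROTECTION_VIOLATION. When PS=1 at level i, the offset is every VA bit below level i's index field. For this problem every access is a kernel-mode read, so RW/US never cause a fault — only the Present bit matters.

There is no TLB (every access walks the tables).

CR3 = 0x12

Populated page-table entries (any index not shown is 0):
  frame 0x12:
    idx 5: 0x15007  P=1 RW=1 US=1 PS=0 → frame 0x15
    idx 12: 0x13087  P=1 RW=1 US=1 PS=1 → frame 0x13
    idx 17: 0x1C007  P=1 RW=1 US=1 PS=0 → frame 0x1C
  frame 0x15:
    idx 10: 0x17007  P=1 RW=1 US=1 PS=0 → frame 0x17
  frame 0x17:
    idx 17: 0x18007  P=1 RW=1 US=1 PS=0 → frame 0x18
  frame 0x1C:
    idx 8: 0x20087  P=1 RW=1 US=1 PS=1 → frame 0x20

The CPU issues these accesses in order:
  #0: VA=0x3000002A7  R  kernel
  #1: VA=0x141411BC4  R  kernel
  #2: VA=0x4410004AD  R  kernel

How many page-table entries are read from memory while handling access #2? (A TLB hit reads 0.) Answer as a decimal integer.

Walk each access:
#0 VA=0x3000002A7 (r,kernel):
  L0 @0x12[12] → 0x13087  P=1,RW=1,US=1,PS=1
  → PA=0x132A7 (huge @L0)  (1 entries read)
#1 VA=0x141411BC4 (r,kernel):
  L0 @0x12[5] → 0x15007  P=1,RW=1,US=1,PS=0
  L1 @0x15[10] → 0x17007  P=1,RW=1,US=1,PS=0
  L2 @0x17[17] → 0x18007  P=1,RW=1,US=1,PS=0
  → PA=0x18BC4  (3 entries read)
#2 VA=0x4410004AD (r,kernel):
  L0 @0x12[17] → 0x1C007  P=1,RW=1,US=1,PS=0
  L1 @0x1C[8] → 0x20087  P=1,RW=1,US=1,PS=1
  → PA=0x204AD (huge @L1)  (2 entries read)

Entries read for #2: 2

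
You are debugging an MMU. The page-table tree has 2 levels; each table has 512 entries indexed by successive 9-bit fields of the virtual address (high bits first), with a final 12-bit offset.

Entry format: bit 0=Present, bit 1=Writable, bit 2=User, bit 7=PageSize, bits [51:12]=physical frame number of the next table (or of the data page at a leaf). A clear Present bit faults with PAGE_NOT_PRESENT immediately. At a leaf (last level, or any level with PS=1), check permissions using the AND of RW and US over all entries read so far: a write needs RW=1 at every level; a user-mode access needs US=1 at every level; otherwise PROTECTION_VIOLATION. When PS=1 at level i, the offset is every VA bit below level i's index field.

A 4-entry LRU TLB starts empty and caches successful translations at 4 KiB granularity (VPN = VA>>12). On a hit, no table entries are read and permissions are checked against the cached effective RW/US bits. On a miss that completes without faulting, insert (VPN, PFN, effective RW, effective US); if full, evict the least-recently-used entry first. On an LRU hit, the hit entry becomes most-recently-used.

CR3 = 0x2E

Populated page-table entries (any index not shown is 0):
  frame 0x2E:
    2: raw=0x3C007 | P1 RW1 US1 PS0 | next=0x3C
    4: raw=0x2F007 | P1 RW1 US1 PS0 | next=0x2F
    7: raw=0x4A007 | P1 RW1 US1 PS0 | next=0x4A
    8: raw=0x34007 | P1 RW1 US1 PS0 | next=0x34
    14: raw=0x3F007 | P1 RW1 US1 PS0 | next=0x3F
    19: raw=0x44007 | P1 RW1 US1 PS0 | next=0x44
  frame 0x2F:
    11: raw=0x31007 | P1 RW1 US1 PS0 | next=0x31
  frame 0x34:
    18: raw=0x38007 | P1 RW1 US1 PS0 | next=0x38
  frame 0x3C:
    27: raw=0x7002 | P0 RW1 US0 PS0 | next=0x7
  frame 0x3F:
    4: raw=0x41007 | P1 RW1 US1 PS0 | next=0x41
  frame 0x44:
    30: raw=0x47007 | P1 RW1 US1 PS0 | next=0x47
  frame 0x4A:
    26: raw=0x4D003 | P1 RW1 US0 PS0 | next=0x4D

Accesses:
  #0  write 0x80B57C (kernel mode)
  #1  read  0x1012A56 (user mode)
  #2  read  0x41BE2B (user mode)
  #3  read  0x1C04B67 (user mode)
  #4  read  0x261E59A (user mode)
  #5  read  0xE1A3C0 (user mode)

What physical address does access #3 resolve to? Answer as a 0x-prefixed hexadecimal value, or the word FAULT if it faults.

Walk each access:
#0 VA=0x80B57C (w,kernel):
  lvl0: tbl 0x2E, slot 4 ⇒ 0x2F007 (P1/RW1/US1/PS0)
  lvl1: tbl 0x2F, slot 11 ⇒ 0x31007 (P1/RW1/US1/PS0)
  → PA=0x3157C  (2 entries read)
#1 VA=0x1012A56 (r,user):
  lvl0: tbl 0x2E, slot 8 ⇒ 0x34007 (P1/RW1/US1/PS0)
  lvl1: tbl 0x34, slot 18 ⇒ 0x38007 (P1/RW1/US1/PS0)
  → PA=0x38A56  (2 entries read)
#2 VA=0x41BE2B (r,user):
  lvl0: tbl 0x2E, slot 2 ⇒ 0x3C007 (P1/RW1/US1/PS0)
  lvl1: tbl 0x3C, slot 27 ⇒ 0x7002 (P0/RW1/US0/PS0)
  ✗ PAGE_NOT_PRESENT  [2 reads]
#3 VA=0x1C04B67 (r,user):
  lvl0: tbl 0x2E, slot 14 ⇒ 0x3F007 (P1/RW1/US1/PS0)
  lvl1: tbl 0x3F, slot 4 ⇒ 0x41007 (P1/RW1/US1/PS0)
  → PA=0x41B67  (2 entries read)
#4 VA=0x261E59A (r,user):
  lvl0: tbl 0x2E, slot 19 ⇒ 0x44007 (P1/RW1/US1/PS0)
  lvl1: tbl 0x44, slot 30 ⇒ 0x47007 (P1/RW1/US1/PS0)
  → PA=0x4759A  (2 entries read)
#5 VA=0xE1A3C0 (r,user):
  lvl0: tbl 0x2E, slot 7 ⇒ 0x4A007 (P1/RW1/US1/PS0)
  lvl1: tbl 0x4A, slot 26 ⇒ 0x4D003 (P1/RW1/US0/PS0)
  ✗ PROTECTION_VIOLATION  [2 reads]

Access #3 PA: 0x41B67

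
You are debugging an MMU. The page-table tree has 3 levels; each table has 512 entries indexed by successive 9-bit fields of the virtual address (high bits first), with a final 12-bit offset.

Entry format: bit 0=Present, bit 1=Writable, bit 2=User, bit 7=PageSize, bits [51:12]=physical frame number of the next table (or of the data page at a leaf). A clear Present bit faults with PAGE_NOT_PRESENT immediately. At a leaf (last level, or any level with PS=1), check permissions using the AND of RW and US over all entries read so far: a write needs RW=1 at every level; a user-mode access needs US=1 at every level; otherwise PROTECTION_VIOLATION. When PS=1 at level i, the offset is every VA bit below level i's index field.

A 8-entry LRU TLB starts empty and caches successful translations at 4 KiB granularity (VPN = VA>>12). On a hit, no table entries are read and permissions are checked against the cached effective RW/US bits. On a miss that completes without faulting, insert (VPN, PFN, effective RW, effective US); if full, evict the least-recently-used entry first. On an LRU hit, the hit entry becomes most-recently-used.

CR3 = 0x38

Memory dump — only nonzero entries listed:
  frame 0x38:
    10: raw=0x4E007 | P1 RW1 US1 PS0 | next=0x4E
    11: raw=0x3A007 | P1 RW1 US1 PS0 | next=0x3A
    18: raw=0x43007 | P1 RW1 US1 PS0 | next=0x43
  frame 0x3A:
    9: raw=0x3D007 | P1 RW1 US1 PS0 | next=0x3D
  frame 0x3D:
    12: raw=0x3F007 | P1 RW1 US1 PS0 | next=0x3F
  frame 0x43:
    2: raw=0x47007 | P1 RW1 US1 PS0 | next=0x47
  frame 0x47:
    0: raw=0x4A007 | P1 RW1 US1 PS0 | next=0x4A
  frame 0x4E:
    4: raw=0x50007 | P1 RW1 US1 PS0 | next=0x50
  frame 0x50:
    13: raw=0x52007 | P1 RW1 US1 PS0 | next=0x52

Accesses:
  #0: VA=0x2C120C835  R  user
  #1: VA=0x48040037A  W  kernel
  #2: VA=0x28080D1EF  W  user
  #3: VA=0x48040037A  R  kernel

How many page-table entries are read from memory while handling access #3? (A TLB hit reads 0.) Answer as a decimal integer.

Per-access translation:
#0 VA=0x2C120C835 (r,user):
  L0: frame=0x38 idx=11 entry=0x3A007 [P=1 RW=1 US=1 PS=0]
  L1: frame=0x3A idx=9 entry=0x3D007 [P=1 RW=1 US=1 PS=0]
  L2: frame=0x3D idx=12 entry=0x3F007 [P=1 RW=1 US=1 PS=0]
  ✓ 0x3F835  — 3 lookups
#1 VA=0x48040037A (w,kernel):
  L0: frame=0x38 idx=18 entry=0x43007 [P=1 RW=1 US=1 PS=0]
  L1: frame=0x43 idx=2 entry=0x47007 [P=1 RW=1 US=1 PS=0]
  L2: frame=0x47 idx=0 entry=0x4A007 [P=1 RW=1 US=1 PS=0]
  ✓ 0x4A37A  — 3 lookups
#2 VA=0x28080D1EF (w,user):
  L0: frame=0x38 idx=10 entry=0x4E007 [P=1 RW=1 US=1 PS=0]
  L1: frame=0x4E idx=4 entry=0x50007 [P=1 RW=1 US=1 PS=0]
  L2: frame=0x50 idx=13 entry=0x52007 [P=1 RW=1 US=1 PS=0]
  ✓ 0x521EF  — 3 lookups
#3 VA=0x48040037A (r,kernel):
  TLB hit vpn=0x480400 → PA=0x4A37A

Entries read for #3: 0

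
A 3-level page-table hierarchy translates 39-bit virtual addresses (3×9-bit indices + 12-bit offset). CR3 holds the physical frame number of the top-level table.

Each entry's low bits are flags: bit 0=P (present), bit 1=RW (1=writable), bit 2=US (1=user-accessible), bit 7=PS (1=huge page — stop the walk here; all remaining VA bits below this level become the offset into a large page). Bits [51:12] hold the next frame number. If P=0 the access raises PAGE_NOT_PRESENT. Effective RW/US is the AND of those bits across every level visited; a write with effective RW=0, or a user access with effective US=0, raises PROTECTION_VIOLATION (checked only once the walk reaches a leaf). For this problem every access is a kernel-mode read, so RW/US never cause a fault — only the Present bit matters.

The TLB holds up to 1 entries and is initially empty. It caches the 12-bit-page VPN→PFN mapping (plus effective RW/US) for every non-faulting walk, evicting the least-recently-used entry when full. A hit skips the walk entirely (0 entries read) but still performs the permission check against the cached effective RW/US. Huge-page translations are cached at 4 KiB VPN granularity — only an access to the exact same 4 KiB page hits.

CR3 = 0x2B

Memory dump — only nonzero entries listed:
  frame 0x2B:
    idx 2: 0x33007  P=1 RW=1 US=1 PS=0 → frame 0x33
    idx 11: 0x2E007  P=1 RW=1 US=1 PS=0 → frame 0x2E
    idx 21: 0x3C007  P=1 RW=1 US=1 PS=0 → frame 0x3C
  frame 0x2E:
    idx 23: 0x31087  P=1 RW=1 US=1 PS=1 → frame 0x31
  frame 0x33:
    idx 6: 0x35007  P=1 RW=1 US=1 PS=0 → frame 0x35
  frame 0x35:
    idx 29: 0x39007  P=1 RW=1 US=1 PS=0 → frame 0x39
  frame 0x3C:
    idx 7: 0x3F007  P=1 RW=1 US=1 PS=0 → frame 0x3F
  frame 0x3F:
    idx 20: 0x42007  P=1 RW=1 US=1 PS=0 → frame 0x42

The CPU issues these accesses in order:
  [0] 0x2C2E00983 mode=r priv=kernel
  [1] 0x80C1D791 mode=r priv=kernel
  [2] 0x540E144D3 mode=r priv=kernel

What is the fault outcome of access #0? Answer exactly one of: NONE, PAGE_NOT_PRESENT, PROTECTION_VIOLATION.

Per-access translation:
#0 VA=0x2C2E00983 (r,kernel):
  [0] read 0x2B idx=11: raw=0x2E007 flags P=1 W=1 U=1 S=0
  [1] read 0x2E idx=23: raw=0x31087 flags P=1 W=1 U=1 S=1
  ✓ 0x31983 (huge @L1)  — 2 lookups
#1 VA=0x80C1D791 (r,kernel):
  [0] read 0x2B idx=2: raw=0x33007 flags P=1 W=1 U=1 S=0
  [1] read 0x33 idx=6: raw=0x35007 flags P=1 W=1 U=1 S=0
  [2] read 0x35 idx=29: raw=0x39007 flags P=1 W=1 U=1 S=0
  ✓ 0x39791  — 3 lookups
#2 VA=0x540E144D3 (r,kernel):
  [0] read 0x2B idx=21: raw=0x3C007 flags P=1 W=1 U=1 S=0
  [1] read 0x3C idx=7: raw=0x3F007 flags P=1 W=1 U=1 S=0
  [2] read 0x3F idx=20: raw=0x42007 flags P=1 W=1 U=1 S=0
  ✓ 0x424D3  — 3 lookups

Access #0 fault: NONE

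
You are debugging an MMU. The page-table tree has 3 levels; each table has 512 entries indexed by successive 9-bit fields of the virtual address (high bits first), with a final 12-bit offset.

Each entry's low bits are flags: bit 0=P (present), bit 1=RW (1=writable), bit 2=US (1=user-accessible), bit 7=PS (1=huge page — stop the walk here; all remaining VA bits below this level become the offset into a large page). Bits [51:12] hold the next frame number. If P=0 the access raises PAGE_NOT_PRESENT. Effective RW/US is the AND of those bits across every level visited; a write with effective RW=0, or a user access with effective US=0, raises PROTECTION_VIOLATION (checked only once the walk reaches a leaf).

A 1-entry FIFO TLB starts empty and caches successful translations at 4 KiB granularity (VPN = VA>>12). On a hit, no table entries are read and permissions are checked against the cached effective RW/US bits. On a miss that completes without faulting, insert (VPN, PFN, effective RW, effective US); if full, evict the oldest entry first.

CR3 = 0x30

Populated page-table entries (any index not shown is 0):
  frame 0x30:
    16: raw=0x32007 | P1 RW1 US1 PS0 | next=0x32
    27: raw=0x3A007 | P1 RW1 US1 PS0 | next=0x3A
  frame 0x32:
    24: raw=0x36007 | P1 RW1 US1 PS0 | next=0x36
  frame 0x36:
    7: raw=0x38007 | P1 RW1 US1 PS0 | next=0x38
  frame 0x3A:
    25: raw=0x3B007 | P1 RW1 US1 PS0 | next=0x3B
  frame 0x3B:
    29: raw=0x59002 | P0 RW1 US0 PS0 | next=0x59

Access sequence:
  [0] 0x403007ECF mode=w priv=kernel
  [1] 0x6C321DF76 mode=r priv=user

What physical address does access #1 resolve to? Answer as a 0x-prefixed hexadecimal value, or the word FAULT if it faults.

Walk each access:
#0 VA=0x403007ECF (w,kernel):
  L0: frame=0x30 idx=16 entry=0x32007 [P=1 RW=1 US=1 PS=0]
  L1: frame=0x32 idx=24 entry=0x36007 [P=1 RW=1 US=1 PS=0]
  L2: frame=0x36 idx=7 entry=0x38007 [P=1 RW=1 US=1 PS=0]
  ✓ 0x38ECF  — 3 lookups
#1 VA=0x6C321DF76 (r,user):
  L0: frame=0x30 idx=27 entry=0x3A007 [P=1 RW=1 US=1 PS=0]
  L1: frame=0x3A idx=25 entry=0x3B007 [P=1 RW=1 US=1 PS=0]
  L2: frame=0x3B idx=29 entry=0x59002 [P=0 RW=1 US=0 PS=0]
  → PAGE_NOT_PRESENT  (3 entries read)

Access #1 PA: FAULT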